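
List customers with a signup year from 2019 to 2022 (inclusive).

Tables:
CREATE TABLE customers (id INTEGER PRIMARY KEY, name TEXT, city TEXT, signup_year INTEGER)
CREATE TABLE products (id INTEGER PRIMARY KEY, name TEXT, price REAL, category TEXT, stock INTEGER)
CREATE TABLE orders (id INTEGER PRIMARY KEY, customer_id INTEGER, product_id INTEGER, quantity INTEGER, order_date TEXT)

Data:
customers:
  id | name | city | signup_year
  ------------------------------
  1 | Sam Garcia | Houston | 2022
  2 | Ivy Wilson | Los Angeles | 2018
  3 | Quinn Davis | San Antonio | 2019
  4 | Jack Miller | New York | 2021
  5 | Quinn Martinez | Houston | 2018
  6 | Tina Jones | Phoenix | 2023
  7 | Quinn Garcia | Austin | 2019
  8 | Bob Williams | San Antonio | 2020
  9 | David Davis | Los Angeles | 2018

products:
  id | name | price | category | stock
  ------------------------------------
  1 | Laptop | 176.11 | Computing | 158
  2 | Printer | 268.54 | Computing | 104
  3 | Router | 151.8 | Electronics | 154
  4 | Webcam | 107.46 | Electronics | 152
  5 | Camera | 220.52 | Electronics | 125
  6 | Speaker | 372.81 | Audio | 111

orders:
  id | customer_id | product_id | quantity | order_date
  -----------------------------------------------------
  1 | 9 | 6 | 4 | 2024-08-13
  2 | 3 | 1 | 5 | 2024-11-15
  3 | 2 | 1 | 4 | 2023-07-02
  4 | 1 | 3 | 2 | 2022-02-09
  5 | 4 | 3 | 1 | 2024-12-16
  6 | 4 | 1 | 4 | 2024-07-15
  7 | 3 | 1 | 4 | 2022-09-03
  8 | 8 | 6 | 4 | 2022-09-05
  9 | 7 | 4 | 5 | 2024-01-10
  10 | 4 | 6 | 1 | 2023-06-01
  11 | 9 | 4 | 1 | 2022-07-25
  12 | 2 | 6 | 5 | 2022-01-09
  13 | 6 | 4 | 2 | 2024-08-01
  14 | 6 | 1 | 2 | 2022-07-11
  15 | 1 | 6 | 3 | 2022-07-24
SELECT name, signup_year FROM customers WHERE signup_year BETWEEN 2019 AND 2022

Execution result:
name | signup_year
Sam Garcia | 2022
Quinn Davis | 2019
Jack Miller | 2021
Quinn Garcia | 2019
Bob Williams | 2020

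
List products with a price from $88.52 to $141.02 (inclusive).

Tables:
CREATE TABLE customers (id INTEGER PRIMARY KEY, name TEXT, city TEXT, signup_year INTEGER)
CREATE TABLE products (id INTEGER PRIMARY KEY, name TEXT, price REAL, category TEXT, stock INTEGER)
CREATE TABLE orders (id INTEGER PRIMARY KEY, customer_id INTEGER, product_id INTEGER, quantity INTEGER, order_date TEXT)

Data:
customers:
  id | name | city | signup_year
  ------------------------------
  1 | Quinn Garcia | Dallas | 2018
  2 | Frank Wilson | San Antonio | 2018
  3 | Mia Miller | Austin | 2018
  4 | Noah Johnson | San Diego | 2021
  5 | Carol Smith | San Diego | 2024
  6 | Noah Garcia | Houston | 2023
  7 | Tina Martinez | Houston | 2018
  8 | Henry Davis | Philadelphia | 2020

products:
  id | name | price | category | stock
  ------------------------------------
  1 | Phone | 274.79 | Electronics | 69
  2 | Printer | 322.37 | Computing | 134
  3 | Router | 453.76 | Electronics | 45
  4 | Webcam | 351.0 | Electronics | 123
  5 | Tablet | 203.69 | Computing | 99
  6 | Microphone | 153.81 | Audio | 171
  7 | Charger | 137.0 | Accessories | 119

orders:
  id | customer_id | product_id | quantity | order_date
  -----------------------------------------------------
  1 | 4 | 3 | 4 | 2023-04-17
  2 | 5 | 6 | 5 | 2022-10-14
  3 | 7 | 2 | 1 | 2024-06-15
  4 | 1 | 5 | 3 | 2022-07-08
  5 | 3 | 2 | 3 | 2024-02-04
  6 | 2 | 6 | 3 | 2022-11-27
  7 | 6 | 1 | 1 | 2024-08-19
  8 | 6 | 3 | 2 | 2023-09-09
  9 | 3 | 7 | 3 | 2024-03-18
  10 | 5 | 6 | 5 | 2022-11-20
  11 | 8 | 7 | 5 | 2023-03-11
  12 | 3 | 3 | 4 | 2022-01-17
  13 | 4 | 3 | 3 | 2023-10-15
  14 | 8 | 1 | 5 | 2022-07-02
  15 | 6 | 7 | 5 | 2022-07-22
SELECT name, price FROM products WHERE price BETWEEN 88.52 AND 141.02

Execution result:
name | price
Charger | 137.00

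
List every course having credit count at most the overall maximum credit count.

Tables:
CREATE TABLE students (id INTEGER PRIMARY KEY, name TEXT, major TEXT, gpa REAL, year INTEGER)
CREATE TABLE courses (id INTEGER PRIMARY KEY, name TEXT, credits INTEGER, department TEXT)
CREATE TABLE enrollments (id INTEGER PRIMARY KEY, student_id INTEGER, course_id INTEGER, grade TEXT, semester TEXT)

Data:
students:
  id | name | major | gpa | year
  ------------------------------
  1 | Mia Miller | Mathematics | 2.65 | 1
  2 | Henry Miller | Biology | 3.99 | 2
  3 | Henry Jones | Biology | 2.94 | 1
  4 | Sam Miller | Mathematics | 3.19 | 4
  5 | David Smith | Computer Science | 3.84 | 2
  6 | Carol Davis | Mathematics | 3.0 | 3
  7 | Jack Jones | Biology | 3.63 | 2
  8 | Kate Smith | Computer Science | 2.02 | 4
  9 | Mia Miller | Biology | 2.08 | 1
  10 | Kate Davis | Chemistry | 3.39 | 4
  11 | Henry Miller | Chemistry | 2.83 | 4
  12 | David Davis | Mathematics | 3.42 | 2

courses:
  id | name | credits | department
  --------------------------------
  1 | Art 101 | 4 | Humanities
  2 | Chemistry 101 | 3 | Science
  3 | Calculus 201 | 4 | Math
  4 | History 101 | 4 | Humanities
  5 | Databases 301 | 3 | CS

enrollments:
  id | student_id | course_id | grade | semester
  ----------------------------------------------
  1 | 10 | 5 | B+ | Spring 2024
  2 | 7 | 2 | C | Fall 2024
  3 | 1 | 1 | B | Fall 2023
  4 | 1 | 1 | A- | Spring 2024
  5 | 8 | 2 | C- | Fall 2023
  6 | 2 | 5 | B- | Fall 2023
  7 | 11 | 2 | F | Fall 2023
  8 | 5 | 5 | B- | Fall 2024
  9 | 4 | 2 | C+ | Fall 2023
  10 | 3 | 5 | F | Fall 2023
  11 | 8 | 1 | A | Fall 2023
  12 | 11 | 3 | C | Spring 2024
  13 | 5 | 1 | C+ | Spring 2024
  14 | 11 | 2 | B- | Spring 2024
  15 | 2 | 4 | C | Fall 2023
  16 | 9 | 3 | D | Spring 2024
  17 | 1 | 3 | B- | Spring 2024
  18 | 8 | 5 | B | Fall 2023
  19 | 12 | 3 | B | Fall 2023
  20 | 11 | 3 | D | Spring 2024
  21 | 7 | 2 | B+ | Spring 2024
SELECT name, credits FROM courses WHERE credits <= (SELECT MAX(credits) FROM courses)

Execution result:
name | credits
Art 101 | 4
Chemistry 101 | 3
Calculus 201 | 4
History 101 | 4
Databases 301 | 3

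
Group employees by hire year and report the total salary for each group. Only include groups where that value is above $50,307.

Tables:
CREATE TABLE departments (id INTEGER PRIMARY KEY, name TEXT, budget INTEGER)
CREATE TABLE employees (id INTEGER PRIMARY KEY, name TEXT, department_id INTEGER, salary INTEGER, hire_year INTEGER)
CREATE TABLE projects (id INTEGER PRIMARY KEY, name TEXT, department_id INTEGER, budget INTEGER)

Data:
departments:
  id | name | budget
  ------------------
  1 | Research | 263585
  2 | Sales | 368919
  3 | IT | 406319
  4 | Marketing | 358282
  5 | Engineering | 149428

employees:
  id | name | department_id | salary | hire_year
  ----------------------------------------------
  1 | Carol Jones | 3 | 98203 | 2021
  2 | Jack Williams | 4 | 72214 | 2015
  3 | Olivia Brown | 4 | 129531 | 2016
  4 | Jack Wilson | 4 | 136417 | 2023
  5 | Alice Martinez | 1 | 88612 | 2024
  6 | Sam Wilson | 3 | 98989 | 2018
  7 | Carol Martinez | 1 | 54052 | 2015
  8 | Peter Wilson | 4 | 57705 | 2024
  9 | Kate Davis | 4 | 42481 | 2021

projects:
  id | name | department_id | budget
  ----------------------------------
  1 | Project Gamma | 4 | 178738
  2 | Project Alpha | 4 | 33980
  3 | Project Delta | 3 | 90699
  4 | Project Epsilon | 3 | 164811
SELECT hire_year, SUM(salary) AS sum_salary FROM employees GROUP BY hire_year HAVING SUM(salary) > 50307

Execution result:
hire_year | sum_salary
2015 | 126266
2016 | 129531
2018 | 98989
2021 | 140684
2023 | 136417
2024 | 146317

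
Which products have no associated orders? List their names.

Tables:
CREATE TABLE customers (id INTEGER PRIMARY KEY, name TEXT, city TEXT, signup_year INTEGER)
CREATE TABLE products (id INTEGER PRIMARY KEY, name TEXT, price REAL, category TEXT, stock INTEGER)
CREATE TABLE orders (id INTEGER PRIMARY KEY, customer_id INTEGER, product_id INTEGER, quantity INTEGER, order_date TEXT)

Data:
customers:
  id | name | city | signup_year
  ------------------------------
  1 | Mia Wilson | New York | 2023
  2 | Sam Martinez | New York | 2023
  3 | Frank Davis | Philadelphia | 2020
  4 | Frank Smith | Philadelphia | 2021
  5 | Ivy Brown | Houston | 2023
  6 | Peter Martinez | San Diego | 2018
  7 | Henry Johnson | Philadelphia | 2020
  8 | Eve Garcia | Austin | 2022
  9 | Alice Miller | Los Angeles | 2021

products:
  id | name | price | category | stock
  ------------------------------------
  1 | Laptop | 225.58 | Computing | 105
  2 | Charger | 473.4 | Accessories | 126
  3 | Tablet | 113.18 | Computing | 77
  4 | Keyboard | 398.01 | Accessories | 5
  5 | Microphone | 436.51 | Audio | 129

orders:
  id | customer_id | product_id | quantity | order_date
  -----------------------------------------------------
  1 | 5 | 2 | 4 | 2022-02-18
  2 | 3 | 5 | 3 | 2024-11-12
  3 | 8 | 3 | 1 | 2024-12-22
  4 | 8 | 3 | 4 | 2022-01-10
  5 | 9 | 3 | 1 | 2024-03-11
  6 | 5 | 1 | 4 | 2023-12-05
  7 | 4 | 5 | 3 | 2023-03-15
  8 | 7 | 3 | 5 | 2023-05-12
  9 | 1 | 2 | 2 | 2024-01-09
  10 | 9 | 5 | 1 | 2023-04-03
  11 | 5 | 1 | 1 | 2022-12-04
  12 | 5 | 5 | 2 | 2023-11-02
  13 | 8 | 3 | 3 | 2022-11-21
SELECT p.name FROM products p LEFT JOIN orders c ON c.product_id = p.id WHERE c.id IS NULL

Execution result:
Keyboard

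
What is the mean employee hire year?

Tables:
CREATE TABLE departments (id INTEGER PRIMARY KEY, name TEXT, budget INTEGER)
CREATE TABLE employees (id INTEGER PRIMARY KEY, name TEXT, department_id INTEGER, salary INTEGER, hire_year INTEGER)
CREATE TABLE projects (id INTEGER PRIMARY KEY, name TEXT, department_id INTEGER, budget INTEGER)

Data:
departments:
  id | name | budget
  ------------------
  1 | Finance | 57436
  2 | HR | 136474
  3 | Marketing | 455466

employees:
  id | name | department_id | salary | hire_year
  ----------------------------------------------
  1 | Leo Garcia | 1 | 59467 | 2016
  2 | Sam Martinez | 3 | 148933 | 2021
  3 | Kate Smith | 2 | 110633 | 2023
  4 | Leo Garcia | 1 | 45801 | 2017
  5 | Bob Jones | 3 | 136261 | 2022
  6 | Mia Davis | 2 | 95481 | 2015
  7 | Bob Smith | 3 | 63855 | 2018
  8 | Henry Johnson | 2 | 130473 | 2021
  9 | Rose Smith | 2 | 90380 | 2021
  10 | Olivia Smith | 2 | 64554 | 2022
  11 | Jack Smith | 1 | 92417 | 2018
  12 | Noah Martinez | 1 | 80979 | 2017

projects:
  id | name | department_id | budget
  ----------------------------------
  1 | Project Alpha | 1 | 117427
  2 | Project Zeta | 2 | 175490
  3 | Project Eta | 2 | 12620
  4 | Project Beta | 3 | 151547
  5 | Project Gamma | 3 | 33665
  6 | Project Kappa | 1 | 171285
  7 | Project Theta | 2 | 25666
SELECT AVG(hire_year) FROM employees

Execution result:
2019.25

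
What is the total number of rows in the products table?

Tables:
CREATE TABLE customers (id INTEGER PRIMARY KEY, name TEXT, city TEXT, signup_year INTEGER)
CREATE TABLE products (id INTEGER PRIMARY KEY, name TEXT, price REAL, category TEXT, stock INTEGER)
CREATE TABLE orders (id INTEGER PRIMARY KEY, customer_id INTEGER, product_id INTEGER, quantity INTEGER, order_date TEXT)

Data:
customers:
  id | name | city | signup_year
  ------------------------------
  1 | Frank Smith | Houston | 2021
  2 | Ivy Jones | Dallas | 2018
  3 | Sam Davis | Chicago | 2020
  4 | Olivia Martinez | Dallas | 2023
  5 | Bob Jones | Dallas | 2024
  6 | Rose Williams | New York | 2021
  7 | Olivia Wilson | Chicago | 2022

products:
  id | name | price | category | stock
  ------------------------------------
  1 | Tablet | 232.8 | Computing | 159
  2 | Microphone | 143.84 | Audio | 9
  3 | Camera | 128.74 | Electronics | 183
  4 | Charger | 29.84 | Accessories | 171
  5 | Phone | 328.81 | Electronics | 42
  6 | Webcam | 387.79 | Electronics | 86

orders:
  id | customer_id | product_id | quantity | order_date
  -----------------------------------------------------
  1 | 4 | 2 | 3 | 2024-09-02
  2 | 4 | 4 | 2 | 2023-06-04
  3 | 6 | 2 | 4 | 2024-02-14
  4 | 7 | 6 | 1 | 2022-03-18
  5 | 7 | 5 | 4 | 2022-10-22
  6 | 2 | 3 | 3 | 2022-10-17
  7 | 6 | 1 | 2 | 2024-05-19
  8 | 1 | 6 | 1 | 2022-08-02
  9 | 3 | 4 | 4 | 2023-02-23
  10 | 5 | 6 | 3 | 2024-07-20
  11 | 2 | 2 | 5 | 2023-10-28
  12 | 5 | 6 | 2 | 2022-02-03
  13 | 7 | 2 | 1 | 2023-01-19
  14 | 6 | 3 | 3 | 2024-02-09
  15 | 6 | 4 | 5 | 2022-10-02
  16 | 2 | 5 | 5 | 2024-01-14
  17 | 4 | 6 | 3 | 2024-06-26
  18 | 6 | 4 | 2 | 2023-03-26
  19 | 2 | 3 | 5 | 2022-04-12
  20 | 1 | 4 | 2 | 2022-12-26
SELECT COUNT(*) FROM products

Execution result:
6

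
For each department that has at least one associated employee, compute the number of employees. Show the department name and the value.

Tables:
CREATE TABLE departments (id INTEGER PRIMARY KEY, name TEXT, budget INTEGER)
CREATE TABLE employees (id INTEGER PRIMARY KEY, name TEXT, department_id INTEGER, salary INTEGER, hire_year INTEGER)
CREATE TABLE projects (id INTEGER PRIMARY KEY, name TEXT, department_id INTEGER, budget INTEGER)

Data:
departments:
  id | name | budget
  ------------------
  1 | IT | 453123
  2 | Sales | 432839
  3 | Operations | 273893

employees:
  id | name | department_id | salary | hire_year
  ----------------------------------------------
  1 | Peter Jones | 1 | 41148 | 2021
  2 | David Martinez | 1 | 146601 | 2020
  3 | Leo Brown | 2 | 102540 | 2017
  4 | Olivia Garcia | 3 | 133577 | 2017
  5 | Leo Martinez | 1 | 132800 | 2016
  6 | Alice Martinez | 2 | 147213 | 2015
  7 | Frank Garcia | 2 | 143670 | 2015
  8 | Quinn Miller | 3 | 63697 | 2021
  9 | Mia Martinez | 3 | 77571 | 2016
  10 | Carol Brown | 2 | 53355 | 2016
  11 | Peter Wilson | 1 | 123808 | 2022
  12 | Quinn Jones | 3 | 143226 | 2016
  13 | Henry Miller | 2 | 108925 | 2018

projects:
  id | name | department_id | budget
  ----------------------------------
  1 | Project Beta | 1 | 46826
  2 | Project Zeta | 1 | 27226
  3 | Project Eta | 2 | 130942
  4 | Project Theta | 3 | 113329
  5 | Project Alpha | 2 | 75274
SELECT p.name, COUNT(*) AS n FROM employees c JOIN departments p ON c.department_id = p.id GROUP BY p.id, p.name

Execution result:
name | n
IT | 4
Sales | 5
Operations | 4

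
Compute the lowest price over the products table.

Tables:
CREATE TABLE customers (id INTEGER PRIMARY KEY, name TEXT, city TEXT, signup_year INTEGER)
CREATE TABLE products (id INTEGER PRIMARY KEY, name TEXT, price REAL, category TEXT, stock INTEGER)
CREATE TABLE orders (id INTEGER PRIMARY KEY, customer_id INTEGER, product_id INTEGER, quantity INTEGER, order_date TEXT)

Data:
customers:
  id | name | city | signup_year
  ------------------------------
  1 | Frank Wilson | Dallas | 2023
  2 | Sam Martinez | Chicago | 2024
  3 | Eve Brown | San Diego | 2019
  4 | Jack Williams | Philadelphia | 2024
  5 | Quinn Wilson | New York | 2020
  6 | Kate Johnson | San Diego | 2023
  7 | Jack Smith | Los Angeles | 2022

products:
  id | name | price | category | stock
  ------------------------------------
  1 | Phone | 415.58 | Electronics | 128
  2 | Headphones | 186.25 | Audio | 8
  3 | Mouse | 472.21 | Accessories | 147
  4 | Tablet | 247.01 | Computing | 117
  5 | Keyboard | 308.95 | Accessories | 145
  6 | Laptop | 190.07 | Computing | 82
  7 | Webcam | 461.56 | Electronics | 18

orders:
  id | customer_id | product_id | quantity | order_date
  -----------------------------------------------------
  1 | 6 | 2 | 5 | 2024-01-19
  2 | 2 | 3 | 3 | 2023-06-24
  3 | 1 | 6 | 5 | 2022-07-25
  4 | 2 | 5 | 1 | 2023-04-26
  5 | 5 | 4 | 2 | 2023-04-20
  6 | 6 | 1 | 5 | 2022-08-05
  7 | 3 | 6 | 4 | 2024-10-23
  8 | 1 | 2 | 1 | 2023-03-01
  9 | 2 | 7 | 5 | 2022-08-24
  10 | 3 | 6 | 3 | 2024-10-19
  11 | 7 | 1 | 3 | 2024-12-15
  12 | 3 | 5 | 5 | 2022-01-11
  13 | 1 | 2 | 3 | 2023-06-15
SELECT MIN(price) FROM products

Execution result:
186.25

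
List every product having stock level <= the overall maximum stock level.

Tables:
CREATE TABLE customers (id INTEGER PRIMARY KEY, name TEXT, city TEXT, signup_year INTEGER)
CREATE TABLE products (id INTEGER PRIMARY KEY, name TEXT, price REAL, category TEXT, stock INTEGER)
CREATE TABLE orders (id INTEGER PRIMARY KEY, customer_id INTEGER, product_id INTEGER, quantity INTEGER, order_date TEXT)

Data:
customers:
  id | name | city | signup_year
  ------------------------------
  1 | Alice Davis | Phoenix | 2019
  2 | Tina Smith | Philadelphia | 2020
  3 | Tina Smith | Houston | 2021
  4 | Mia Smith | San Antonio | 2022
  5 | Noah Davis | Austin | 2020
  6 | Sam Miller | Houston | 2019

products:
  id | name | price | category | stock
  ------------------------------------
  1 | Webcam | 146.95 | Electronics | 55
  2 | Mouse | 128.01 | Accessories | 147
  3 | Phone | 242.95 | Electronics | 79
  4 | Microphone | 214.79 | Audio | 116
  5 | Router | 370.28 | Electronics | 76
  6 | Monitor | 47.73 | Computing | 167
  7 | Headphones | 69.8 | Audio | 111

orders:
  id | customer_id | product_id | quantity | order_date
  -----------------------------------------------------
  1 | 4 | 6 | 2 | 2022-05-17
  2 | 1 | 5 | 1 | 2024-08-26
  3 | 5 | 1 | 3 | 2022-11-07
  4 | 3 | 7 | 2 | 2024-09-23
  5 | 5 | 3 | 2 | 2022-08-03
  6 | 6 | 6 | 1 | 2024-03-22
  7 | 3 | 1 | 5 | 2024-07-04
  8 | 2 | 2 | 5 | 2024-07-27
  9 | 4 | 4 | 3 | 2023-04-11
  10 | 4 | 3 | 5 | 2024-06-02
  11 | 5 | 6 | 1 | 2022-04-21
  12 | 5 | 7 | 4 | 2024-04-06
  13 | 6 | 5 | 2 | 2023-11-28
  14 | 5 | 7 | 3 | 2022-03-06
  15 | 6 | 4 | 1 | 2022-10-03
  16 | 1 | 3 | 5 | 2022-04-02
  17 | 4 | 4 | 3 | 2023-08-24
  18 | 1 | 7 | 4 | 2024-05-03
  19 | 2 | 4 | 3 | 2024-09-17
SELECT name, stock FROM products WHERE stock <= (SELECT MAX(stock) FROM products)

Execution result:
name | stock
Webcam | 55
Mouse | 147
Phone | 79
Microphone | 116
Router | 76
Monitor | 167
Headphones | 111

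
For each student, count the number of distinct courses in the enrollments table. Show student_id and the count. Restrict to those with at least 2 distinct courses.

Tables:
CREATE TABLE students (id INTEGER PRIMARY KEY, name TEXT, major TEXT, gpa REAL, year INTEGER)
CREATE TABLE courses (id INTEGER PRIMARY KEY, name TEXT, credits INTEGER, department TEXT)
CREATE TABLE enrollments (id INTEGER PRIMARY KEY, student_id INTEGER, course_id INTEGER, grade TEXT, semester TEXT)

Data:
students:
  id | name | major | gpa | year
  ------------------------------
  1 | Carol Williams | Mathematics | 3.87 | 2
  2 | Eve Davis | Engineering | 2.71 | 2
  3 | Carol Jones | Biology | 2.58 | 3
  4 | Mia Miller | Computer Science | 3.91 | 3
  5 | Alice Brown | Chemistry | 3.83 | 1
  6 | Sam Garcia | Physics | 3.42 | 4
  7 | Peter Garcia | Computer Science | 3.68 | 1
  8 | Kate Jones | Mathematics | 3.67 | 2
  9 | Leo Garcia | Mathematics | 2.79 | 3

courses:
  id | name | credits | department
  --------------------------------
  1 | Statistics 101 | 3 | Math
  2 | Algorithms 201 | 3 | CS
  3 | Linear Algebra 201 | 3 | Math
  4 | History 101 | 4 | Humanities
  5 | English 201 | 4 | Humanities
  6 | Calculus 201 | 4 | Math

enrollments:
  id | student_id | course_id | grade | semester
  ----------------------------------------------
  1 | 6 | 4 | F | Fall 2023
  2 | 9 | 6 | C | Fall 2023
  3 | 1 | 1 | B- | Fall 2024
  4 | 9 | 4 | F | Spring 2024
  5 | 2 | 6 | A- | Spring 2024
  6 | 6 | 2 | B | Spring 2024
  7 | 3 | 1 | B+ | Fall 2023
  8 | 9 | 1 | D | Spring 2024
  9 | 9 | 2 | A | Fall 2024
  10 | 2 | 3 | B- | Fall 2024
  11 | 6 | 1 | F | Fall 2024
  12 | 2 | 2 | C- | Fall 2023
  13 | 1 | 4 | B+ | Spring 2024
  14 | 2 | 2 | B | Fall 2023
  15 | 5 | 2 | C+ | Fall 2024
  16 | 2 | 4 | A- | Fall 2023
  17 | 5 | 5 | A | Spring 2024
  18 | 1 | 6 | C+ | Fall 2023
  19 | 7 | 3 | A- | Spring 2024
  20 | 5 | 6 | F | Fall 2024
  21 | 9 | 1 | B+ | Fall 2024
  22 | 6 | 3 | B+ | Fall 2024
SELECT student_id, COUNT(DISTINCT course_id) AS distinct_course_count FROM enrollments GROUP BY student_id HAVING COUNT(DISTINCT course_id) >= 2

Execution result:
student_id | distinct_course_count
1 | 3
2 | 4
5 | 3
6 | 4
9 | 4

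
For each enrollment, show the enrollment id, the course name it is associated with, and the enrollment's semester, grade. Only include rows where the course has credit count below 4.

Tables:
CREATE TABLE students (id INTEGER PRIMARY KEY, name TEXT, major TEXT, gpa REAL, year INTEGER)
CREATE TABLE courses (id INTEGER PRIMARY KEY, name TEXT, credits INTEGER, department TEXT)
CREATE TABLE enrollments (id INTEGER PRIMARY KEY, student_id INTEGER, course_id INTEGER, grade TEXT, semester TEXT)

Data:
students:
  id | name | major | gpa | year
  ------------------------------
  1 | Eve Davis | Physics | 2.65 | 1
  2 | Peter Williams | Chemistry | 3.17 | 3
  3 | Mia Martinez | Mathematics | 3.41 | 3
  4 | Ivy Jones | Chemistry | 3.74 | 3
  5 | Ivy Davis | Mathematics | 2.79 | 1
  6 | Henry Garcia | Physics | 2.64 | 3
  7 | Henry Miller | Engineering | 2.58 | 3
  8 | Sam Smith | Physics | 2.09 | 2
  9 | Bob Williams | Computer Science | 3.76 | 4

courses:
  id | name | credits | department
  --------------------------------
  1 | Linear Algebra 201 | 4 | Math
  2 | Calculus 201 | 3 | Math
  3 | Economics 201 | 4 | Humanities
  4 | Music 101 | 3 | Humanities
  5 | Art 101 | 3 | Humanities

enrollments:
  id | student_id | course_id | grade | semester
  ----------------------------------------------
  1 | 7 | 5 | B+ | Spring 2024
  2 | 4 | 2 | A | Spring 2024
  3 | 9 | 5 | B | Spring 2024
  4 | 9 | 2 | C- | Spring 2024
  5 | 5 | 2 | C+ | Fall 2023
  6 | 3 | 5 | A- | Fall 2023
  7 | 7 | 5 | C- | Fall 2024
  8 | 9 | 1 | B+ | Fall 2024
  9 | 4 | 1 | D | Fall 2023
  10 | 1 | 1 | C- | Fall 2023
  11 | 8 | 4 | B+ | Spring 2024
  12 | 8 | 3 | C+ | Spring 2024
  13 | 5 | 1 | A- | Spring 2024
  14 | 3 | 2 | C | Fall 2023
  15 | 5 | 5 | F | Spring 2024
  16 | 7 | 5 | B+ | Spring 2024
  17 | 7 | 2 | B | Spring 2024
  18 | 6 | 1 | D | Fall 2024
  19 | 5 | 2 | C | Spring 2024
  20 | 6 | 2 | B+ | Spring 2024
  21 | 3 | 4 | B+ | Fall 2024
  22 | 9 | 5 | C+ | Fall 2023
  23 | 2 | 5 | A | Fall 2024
SELECT c.id, p.name AS course, c.semester, c.grade FROM enrollments c JOIN courses p ON c.course_id = p.id WHERE p.credits < 4

Execution result:
id | course | semester | grade
1 | Art 101 | Spring 2024 | B+
2 | Calculus 201 | Spring 2024 | A
3 | Art 101 | Spring 2024 | B
4 | Calculus 201 | Spring 2024 | C-
5 | Calculus 201 | Fall 2023 | C+
6 | Art 101 | Fall 2023 | A-
7 | Art 101 | Fall 2024 | C-
11 | Music 101 | Spring 2024 | B+
14 | Calculus 201 | Fall 2023 | C
15 | Art 101 | Spring 2024 | F
16 | Art 101 | Spring 2024 | B+
17 | Calculus 201 | Spring 2024 | B
19 | Calculus 201 | Spring 2024 | C
20 | Calculus 201 | Spring 2024 | B+
21 | Music 101 | Fall 2024 | B+
22 | Art 101 | Fall 2023 | C+
23 | Art 101 | Fall 2024 | A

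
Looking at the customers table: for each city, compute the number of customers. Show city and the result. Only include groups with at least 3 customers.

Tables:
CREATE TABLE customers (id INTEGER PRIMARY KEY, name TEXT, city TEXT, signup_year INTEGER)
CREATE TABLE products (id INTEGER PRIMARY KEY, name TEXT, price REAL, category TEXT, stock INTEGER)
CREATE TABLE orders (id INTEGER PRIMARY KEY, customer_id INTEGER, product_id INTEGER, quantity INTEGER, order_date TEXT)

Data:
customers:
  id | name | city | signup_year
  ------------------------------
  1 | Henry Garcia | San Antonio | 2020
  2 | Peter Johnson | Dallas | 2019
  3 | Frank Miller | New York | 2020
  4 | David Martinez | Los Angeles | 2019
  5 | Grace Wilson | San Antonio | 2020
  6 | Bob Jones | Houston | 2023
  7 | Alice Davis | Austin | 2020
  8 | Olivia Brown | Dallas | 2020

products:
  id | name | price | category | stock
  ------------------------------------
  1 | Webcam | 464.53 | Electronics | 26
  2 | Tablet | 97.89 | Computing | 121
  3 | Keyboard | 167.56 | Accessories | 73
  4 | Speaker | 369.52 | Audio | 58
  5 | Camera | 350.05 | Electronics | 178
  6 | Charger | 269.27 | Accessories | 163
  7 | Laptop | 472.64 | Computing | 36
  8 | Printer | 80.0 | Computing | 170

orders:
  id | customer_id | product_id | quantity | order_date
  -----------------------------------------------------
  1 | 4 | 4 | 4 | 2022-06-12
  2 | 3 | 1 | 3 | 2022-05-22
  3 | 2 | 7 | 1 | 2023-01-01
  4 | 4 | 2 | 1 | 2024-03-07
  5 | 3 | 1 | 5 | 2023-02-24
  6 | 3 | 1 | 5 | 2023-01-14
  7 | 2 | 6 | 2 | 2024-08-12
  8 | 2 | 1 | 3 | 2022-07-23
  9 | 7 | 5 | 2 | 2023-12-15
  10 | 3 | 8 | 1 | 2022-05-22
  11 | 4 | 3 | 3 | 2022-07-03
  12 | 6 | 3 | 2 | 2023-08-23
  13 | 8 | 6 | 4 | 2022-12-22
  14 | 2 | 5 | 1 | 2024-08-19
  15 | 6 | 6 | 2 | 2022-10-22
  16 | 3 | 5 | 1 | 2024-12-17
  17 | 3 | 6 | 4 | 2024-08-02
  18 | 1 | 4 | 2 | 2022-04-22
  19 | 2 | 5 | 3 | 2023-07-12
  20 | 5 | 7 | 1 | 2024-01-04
SELECT city, COUNT(*) AS n FROM customers GROUP BY city HAVING COUNT(*) >= 3

Execution result:
(no rows)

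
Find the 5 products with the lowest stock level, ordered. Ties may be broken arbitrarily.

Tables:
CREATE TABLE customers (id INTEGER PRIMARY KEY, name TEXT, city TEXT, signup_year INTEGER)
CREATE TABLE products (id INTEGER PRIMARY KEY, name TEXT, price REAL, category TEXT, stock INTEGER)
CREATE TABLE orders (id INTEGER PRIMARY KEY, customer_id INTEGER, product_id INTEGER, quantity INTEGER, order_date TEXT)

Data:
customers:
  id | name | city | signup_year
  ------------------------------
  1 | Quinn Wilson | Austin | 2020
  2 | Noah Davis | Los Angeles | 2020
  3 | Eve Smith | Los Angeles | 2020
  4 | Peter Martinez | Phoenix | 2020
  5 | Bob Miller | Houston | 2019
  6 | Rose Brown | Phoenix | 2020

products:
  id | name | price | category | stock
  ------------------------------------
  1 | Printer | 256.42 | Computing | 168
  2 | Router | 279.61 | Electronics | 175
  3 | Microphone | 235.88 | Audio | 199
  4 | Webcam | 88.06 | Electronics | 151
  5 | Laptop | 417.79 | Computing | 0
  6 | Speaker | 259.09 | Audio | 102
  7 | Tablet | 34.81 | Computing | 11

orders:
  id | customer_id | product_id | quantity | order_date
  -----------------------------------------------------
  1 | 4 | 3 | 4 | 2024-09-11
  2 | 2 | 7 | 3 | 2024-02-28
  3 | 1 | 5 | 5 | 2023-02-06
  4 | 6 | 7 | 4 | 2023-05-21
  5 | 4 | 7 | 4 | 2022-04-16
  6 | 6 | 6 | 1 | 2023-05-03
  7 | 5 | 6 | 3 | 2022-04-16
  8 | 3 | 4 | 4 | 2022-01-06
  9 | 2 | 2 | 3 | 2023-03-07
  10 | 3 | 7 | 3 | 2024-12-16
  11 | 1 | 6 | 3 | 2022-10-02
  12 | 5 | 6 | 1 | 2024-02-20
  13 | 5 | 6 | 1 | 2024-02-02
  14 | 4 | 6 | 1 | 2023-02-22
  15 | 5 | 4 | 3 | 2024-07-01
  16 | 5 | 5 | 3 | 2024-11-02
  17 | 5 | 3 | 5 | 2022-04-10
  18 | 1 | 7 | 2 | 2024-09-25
SELECT name, stock FROM products ORDER BY stock ASC LIMIT 5

Execution result:
name | stock
Laptop | 0
Tablet | 11
Speaker | 102
Webcam | 151
Printer | 168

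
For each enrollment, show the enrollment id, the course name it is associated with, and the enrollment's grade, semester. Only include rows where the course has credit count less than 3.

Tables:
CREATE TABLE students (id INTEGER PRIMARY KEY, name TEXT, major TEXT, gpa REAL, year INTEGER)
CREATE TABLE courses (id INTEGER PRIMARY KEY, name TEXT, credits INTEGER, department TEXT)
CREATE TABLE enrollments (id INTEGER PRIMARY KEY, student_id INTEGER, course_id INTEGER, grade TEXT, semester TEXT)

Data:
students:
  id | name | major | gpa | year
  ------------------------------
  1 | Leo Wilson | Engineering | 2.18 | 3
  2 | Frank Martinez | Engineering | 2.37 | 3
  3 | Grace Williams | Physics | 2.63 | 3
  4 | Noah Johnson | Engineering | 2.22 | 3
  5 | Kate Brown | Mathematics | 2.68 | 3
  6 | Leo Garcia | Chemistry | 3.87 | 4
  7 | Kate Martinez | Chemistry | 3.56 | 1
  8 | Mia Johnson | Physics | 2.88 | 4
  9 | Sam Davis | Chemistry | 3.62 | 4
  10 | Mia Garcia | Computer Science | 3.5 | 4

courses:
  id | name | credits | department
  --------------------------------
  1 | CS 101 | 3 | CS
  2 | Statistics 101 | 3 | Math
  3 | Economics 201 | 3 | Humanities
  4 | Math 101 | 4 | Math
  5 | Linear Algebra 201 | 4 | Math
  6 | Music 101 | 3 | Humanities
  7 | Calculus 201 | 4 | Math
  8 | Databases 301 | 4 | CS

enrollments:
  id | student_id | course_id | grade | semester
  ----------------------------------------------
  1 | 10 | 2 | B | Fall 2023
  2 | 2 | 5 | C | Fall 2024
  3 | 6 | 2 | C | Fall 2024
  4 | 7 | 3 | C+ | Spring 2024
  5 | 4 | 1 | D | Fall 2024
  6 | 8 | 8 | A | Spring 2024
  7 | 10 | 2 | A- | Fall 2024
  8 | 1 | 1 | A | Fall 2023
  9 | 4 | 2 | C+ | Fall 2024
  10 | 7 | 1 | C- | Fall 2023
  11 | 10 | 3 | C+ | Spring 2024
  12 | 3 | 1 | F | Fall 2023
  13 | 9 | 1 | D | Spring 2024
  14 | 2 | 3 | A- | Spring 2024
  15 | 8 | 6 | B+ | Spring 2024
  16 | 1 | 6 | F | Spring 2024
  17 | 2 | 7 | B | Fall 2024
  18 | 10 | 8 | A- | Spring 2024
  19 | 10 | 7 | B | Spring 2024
SELECT c.id, p.name AS course, c.grade, c.semester FROM enrollments c JOIN courses p ON c.course_id = p.id WHERE p.credits < 3

Execution result:
(no rows)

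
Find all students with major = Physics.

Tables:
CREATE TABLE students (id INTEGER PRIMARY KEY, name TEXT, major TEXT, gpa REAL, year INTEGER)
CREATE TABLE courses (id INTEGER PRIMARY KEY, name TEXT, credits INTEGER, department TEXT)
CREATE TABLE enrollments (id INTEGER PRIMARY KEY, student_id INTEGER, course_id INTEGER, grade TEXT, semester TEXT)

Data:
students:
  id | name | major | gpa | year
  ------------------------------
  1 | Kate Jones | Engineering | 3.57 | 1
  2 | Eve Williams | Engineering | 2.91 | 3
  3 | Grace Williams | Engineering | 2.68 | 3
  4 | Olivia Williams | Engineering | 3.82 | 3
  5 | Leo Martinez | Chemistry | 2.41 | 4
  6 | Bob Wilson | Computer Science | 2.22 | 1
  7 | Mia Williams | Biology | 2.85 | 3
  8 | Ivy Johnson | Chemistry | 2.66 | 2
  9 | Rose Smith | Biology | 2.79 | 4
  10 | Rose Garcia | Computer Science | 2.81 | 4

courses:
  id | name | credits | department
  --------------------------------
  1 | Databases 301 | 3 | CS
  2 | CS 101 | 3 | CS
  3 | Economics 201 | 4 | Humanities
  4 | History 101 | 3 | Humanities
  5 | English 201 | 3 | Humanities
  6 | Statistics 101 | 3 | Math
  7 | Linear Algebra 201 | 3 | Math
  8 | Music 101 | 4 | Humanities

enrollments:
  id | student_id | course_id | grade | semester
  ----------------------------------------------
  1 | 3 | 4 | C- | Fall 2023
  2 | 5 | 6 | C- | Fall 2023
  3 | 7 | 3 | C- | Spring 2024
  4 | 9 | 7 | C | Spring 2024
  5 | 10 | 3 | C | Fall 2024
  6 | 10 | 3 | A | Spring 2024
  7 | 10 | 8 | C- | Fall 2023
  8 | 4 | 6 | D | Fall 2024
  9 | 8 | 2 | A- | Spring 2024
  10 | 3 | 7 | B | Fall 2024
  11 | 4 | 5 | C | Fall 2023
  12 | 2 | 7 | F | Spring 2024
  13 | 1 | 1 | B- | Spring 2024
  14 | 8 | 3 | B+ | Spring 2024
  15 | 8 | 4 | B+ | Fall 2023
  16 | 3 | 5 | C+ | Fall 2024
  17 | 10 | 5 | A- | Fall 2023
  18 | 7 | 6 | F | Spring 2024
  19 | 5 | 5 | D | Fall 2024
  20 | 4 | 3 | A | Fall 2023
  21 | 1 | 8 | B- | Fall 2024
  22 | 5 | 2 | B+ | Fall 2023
SELECT name, major FROM students WHERE major = 'Physics'

Execution result:
(no rows)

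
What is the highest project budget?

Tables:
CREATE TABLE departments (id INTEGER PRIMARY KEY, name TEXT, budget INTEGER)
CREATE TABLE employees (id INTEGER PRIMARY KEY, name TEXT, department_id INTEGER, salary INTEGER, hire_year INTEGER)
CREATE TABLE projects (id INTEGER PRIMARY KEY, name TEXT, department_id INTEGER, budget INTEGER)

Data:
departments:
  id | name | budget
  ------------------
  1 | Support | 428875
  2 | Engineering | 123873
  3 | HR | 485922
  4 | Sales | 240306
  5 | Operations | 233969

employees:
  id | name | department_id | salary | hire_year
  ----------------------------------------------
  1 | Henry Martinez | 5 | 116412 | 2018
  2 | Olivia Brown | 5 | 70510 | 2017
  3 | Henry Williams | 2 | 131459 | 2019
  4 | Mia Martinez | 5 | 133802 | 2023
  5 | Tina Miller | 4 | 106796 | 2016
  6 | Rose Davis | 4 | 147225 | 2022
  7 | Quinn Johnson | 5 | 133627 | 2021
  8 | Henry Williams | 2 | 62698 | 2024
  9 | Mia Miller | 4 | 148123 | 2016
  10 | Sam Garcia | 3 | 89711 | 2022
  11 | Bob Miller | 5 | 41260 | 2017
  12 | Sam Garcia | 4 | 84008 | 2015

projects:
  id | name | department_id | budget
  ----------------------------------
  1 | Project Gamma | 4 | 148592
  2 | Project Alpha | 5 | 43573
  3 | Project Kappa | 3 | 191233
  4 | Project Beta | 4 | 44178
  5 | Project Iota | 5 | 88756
SELECT MAX(budget) FROM projects

Execution result:
191233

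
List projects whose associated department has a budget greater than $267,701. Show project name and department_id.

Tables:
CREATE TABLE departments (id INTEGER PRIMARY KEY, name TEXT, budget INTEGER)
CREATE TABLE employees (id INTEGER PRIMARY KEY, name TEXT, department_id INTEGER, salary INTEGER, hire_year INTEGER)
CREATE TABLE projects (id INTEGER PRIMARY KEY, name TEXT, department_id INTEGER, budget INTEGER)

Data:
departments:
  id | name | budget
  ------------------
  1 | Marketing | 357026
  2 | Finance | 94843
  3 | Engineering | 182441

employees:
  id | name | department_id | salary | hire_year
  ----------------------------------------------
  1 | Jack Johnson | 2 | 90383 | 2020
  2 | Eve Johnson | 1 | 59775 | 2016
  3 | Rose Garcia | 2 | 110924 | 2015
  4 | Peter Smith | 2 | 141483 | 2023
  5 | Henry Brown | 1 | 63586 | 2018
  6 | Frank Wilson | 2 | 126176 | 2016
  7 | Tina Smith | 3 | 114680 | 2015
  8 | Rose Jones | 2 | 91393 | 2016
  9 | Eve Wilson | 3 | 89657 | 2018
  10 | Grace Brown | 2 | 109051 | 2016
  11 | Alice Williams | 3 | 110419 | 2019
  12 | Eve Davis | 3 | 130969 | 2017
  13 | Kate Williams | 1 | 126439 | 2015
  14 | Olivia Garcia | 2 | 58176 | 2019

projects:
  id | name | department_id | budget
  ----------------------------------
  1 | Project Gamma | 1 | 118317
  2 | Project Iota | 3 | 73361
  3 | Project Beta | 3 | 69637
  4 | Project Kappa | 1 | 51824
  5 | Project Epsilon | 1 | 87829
SELECT name, department_id FROM projects WHERE department_id IN (SELECT id FROM departments WHERE budget > 267701)

Execution result:
name | department_id
Project Gamma | 1
Project Kappa | 1
Project Epsilon | 1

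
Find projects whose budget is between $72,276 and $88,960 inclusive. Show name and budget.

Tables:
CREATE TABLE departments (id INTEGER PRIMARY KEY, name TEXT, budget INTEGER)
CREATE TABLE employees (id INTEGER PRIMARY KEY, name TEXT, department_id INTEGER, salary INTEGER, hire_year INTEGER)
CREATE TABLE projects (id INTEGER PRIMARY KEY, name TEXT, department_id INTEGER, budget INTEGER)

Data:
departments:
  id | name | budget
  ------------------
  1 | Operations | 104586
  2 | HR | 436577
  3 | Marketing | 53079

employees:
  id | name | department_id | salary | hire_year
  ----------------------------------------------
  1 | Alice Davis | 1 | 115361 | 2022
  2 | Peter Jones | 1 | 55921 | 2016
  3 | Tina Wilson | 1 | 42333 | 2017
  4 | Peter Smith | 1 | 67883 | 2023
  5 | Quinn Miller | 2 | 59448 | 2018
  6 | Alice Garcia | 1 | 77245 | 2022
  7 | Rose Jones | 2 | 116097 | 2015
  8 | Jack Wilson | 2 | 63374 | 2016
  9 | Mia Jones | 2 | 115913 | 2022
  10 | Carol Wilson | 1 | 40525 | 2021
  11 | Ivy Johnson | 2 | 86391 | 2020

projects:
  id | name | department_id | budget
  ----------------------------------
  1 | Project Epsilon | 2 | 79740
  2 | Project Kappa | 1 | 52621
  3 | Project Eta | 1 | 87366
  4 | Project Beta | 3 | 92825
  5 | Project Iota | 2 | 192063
SELECT name, budget FROM projects WHERE budget BETWEEN 72276 AND 88960

Execution result:
name | budget
Project Epsilon | 79740
Project Eta | 87366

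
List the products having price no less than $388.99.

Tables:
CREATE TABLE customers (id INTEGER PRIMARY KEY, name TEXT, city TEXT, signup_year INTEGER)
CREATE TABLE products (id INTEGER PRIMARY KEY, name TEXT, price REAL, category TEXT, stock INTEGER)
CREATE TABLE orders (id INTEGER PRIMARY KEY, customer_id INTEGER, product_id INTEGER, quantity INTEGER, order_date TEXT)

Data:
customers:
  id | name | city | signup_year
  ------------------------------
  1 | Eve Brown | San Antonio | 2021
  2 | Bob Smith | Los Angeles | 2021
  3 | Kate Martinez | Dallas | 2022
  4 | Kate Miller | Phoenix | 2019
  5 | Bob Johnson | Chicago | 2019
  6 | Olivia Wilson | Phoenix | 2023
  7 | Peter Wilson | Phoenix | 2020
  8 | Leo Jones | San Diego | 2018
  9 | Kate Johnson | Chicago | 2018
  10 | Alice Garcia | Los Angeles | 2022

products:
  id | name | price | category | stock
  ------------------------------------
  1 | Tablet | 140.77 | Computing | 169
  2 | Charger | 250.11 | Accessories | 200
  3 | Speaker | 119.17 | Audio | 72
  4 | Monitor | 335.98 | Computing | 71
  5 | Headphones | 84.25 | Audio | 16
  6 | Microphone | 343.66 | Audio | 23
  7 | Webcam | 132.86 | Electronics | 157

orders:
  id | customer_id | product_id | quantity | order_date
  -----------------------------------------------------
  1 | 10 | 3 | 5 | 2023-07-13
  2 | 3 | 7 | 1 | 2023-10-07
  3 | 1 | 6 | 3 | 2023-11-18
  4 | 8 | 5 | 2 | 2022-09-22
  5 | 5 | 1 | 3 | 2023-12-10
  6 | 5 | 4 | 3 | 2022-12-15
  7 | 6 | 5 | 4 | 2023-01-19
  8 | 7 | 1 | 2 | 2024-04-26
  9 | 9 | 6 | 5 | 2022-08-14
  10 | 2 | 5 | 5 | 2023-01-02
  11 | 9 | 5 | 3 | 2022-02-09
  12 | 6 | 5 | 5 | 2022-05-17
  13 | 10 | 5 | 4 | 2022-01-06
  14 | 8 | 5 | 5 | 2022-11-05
SELECT name, price FROM products WHERE price >= 388.99

Execution result:
(no rows)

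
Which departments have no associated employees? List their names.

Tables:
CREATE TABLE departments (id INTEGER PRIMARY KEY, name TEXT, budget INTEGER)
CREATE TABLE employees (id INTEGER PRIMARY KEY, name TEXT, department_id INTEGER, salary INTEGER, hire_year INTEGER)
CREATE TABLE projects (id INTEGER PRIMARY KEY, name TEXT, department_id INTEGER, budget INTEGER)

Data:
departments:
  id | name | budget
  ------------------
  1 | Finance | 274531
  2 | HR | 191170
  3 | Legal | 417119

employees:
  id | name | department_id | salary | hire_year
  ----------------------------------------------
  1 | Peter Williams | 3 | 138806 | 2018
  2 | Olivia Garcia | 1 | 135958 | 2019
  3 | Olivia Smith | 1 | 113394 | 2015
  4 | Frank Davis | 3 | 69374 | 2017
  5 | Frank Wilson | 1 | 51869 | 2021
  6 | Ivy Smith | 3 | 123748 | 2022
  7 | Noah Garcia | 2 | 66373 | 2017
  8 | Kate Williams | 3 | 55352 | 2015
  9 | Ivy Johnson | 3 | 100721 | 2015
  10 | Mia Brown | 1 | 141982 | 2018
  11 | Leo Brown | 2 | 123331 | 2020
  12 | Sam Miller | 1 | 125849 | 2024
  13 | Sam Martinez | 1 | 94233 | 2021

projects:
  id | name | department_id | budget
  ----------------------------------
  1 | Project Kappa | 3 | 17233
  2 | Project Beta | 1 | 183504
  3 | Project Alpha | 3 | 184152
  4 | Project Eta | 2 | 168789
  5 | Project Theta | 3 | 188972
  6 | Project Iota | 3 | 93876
SELECT p.name FROM departments p LEFT JOIN employees c ON c.department_id = p.id WHERE c.id IS NULL

Execution result:
(no rows)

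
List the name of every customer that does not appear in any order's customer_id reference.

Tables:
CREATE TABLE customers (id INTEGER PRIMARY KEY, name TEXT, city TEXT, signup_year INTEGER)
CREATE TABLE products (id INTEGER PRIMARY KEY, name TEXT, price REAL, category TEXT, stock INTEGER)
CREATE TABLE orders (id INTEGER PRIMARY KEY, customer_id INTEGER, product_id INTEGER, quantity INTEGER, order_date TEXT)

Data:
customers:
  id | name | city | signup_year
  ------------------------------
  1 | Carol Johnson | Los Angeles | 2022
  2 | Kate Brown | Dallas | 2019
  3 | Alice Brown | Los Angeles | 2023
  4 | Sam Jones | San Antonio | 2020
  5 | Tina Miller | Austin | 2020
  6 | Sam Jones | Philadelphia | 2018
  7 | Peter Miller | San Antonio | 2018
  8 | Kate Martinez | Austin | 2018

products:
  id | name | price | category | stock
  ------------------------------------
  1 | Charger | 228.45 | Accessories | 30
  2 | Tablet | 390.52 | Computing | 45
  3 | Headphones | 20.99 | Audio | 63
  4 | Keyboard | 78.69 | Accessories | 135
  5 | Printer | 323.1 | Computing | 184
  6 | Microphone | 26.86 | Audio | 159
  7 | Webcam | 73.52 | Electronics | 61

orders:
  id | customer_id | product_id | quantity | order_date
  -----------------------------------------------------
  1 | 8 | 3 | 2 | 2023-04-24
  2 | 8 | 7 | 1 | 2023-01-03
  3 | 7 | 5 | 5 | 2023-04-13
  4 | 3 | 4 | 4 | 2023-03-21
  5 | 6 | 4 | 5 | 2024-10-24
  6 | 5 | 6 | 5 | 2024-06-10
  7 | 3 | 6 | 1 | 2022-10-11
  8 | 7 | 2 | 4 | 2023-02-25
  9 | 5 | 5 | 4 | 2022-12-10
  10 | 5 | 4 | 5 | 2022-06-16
SELECT p.name FROM customers p LEFT JOIN orders c ON c.customer_id = p.id WHERE c.id IS NULL

Execution result:
name
Carol Johnson
Kate Brown
Sam Jones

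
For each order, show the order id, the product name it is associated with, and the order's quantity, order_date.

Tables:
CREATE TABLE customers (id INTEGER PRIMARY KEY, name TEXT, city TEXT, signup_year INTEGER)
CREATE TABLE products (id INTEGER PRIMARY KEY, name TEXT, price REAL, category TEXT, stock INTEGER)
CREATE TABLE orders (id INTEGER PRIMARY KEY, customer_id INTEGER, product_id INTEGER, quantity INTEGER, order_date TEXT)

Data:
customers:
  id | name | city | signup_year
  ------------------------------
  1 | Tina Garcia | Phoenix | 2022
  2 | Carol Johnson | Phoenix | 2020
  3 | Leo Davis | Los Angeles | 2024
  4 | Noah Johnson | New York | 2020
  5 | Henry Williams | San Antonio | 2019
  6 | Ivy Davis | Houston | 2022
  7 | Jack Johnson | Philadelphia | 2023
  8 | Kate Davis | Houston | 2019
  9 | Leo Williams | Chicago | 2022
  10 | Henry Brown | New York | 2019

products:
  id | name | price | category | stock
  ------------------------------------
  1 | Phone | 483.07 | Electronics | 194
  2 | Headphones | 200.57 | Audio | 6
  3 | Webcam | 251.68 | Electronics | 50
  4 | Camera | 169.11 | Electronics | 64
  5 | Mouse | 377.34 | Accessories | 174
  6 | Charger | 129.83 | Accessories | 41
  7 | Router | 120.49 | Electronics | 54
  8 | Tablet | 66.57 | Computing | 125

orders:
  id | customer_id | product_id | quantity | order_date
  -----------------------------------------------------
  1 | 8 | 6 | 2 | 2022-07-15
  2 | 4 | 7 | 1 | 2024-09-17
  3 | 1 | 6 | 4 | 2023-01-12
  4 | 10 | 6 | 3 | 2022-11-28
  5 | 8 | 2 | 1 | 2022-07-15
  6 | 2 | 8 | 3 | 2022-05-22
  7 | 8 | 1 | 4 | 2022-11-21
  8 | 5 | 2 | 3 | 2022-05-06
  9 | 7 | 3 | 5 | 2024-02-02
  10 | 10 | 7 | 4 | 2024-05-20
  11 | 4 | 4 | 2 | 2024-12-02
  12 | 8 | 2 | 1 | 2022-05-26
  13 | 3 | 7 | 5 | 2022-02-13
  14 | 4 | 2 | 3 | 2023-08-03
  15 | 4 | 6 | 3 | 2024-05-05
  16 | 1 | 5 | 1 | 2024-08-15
SELECT c.id, p.name AS product, c.quantity, c.order_date FROM orders c JOIN products p ON c.product_id = p.id

Execution result:
id | product | quantity | order_date
1 | Charger | 2 | 2022-07-15
2 | Router | 1 | 2024-09-17
3 | Charger | 4 | 2023-01-12
4 | Charger | 3 | 2022-11-28
5 | Headphones | 1 | 2022-07-15
6 | Tablet | 3 | 2022-05-22
7 | Phone | 4 | 2022-11-21
8 | Headphones | 3 | 2022-05-06
9 | Webcam | 5 | 2024-02-02
10 | Router | 4 | 2024-05-20
11 | Camera | 2 | 2024-12-02
12 | Headphones | 1 | 2022-05-26
13 | Router | 5 | 2022-02-13
14 | Headphones | 3 | 2023-08-03
15 | Charger | 3 | 2024-05-05
16 | Mouse | 1 | 2024-08-15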